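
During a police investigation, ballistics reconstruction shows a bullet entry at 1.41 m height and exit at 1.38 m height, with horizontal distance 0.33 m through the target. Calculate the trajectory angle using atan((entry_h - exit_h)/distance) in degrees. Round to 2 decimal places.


Bullet trajectory angle:
Height difference = 1.41 - 1.38 = 0.03 m
angle = atan(0.03 / 0.33)
angle = atan(0.090909)
angle = 5.19 degrees

5.19


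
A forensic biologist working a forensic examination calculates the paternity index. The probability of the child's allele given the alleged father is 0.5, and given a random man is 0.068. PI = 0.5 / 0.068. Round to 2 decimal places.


Paternity Index calculation:
PI = P(allele|father) / P(allele|random)
PI = 0.5 / 0.068
PI = 7.35

7.35


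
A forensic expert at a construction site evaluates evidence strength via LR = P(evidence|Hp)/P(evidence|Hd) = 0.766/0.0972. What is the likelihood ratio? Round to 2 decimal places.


Likelihood ratio calculation:
LR = P(E|Hp) / P(E|Hd)
LR = 0.766 / 0.0972
LR = 7.88

7.88


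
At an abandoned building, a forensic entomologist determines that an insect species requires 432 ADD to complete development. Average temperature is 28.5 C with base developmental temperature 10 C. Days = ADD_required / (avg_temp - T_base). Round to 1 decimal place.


Insect development time:
Effective temperature = avg_temp - T_base = 28.5 - 10 = 18.5 C
Days = ADD / effective_temp = 432 / 18.5 = 23.4 days

23.4


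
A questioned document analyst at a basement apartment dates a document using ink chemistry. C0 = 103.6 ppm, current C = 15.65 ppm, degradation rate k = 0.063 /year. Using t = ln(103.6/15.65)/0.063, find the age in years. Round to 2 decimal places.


Document age estimation:
C0/C = 103.6 / 15.65 = 6.619808
ln(C0/C) = 1.890066
t = 1.890066 / 0.063 = 30.00 years

30.00


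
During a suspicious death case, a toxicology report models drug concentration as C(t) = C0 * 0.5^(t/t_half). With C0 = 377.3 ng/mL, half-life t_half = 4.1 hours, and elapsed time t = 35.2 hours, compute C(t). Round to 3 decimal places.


Drug concentration decay:
Number of half-lives = t / t_half = 35.2 / 4.1 = 8.585366
Decay factor = 0.5^8.585366 = 0.00260344
C(t) = 377.3 * 0.00260344 = 0.982 ng/mL

0.982


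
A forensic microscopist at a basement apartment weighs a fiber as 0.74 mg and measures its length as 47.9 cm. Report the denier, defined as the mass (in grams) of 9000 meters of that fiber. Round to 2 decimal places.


Denier calculation:
Mass in grams = 0.74 mg / 1000 = 0.00074 g
Length in meters = 47.9 cm / 100 = 0.479 m
Linear density = mass / length = 0.00074 / 0.479 = 0.00154489 g/m
Denier = (g/m) * 9000 = 0.00154489 * 9000 = 13.90

13.90


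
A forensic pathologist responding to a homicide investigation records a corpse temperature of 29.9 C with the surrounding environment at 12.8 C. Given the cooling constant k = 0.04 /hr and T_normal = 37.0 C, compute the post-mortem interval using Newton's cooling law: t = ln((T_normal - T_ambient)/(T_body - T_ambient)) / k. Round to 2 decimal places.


Using Newton's law of cooling:
t = ln((T_normal - T_ambient) / (T_body - T_ambient)) / k
T_normal - T_ambient = 24.2
T_body - T_ambient = 17.1
Ratio = 1.415205
ln(ratio) = 0.347274
t = 0.347274 / 0.04 = 8.68 hours

8.68


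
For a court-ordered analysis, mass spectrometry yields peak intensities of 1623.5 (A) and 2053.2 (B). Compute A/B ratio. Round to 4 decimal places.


Spectral peak ratio:
Peak A = 1623.5 counts
Peak B = 2053.2 counts
Ratio = 1623.5 / 2053.2 = 0.7907

0.7907


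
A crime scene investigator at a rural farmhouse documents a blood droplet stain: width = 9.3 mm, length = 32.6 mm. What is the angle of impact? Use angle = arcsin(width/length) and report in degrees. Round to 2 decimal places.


Blood spatter impact angle calculation:
width / length = 9.3 / 32.6 = 0.285276
angle = arcsin(0.285276)
angle = 16.58 degrees

16.58


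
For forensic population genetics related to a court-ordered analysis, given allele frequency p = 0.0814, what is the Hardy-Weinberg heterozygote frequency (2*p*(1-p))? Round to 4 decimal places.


Hardy-Weinberg heterozygote frequency:
q = 1 - p = 1 - 0.0814 = 0.9186
2pq = 2 * 0.0814 * 0.9186 = 0.1495

0.1495


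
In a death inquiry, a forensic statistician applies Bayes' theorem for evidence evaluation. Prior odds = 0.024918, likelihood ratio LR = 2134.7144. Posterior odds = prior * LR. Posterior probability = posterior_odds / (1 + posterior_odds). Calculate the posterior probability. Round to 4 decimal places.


Bayesian evidence evaluation:
Posterior odds = prior_odds * LR = 0.024918 * 2134.7144 = 53.19281
Posterior probability = posterior_odds / (1 + posterior_odds)
= 53.19281 / (1 + 53.19281)
= 53.19281 / 54.19281
= 0.9815

0.9815


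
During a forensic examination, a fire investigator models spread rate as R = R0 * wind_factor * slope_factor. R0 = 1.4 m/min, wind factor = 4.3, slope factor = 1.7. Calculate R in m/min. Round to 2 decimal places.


Fire spread rate calculation:
R = R0 * wind_factor * slope_factor
= 1.4 * 4.3 * 1.7
= 6.02 * 1.7
= 10.23 m/min

10.23


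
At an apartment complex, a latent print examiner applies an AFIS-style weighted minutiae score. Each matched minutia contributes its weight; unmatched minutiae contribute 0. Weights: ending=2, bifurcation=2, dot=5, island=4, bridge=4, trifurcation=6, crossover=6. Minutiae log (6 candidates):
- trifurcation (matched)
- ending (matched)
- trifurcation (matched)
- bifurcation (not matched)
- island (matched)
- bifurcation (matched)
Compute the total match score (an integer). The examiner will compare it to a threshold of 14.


Weighted minutiae match score:
  trifurcation: matched, +6 (running total 6)
  ending: matched, +2 (running total 8)
  trifurcation: matched, +6 (running total 14)
  bifurcation: not matched, +0
  island: matched, +4 (running total 18)
  bifurcation: matched, +2 (running total 20)
Total score = 20
Threshold = 14; verdict = identification

20


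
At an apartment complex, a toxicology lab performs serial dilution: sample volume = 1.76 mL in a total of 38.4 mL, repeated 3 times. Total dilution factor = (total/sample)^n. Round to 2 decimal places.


Dilution factor calculation:
Single dilution = V_total / V_sample = 38.4 / 1.76 ≈ 21.818182
Number of dilutions = 3
Total DF = (38.4 / 1.76)^3 (full precision, rounded at the end) = 10386.18

10386.18


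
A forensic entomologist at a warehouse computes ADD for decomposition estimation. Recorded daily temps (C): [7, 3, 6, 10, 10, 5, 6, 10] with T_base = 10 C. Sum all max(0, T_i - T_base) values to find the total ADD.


Computing ADD day by day:
Day 1: max(0, 7 - 10) = 0
Day 2: max(0, 3 - 10) = 0
Day 3: max(0, 6 - 10) = 0
Day 4: max(0, 10 - 10) = 0
Day 5: max(0, 10 - 10) = 0
Day 6: max(0, 5 - 10) = 0
Day 7: max(0, 6 - 10) = 0
Day 8: max(0, 10 - 10) = 0
Total ADD = 0

0


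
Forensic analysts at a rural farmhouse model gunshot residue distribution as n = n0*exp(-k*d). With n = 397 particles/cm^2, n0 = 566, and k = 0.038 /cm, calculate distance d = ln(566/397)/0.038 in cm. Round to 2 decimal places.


GSR distance calculation:
n0/n = 566 / 397 = 1.425693
ln(n0/n) = 0.354658
d = 0.354658 / 0.038 = 9.33 cm

9.33


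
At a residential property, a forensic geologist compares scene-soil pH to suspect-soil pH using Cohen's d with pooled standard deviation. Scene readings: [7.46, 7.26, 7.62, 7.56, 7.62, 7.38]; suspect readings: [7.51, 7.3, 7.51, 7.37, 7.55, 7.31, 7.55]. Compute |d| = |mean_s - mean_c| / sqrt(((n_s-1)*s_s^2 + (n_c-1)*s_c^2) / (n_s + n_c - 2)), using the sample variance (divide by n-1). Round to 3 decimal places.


Pooled-variance Cohen's d for soil pH comparison:
Scene mean = 44.9 / 6 = 7.483333
Suspect mean = 52.1 / 7 = 7.442857
Scene sample variance s_s^2 = 0.020867
Suspect sample variance s_c^2 = 0.012557
Pooled variance = ((n_s-1)*s_s^2 + (n_c-1)*s_c^2) / (n_s + n_c - 2) = 0.016334
Pooled SD = sqrt(0.016334) = 0.127805
Mean difference = 0.040476
|d| = |0.040476| / 0.127805 = 0.317

0.317


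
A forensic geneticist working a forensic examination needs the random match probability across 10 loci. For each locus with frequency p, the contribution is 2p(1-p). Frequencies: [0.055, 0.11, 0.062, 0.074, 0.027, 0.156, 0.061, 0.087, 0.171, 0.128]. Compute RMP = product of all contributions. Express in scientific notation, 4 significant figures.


Computing RMP for 10 loci:
Locus 1: 2 * 0.055 * 0.945 = 0.10395
Locus 2: 2 * 0.11 * 0.89 = 0.1958
Locus 3: 2 * 0.062 * 0.938 = 0.116312
Locus 4: 2 * 0.074 * 0.926 = 0.137048
Locus 5: 2 * 0.027 * 0.973 = 0.052542
Locus 6: 2 * 0.156 * 0.844 = 0.263328
Locus 7: 2 * 0.061 * 0.939 = 0.114558
Locus 8: 2 * 0.087 * 0.913 = 0.158862
Locus 9: 2 * 0.171 * 0.829 = 0.283518
Locus 10: 2 * 0.128 * 0.872 = 0.223232
RMP = 5.170e-09

5.170e-09


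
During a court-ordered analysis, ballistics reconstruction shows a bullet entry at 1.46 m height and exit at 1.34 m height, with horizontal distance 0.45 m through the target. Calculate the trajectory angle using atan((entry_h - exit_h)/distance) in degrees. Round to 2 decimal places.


Bullet trajectory angle:
Height difference = 1.46 - 1.34 = 0.12 m
angle = atan(0.12 / 0.45)
angle = atan(0.266667)
angle = 14.93 degrees

14.93


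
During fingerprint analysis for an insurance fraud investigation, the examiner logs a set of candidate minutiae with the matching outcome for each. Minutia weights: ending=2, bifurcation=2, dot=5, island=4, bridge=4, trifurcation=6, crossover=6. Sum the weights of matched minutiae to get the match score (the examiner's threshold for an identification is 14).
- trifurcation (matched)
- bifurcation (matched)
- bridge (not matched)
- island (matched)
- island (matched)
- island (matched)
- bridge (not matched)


Weighted minutiae match score:
  trifurcation: matched, +6 (running total 6)
  bifurcation: matched, +2 (running total 8)
  bridge: not matched, +0
  island: matched, +4 (running total 12)
  island: matched, +4 (running total 16)
  island: matched, +4 (running total 20)
  bridge: not matched, +0
Total score = 20
Threshold = 14; verdict = identification

20


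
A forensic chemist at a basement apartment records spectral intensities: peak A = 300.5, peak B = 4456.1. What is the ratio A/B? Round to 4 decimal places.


Spectral peak ratio:
Peak A = 300.5 counts
Peak B = 4456.1 counts
Ratio = 300.5 / 4456.1 = 0.0674

0.0674


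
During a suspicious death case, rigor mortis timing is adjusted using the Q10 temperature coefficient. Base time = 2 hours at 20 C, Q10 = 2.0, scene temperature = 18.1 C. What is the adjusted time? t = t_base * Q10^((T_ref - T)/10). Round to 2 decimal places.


Rigor mortis time adjustment:
Exponent = (T_ref - T_actual) / 10 = (20 - 18.1) / 10 = 0.19
Q10 factor = 2.0^0.19 = 1.14076
t_adjusted = 2 * 1.14076 = 2.28 hours

2.28


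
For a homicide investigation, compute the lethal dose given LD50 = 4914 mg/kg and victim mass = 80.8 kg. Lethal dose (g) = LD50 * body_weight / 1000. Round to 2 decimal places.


Lethal dose calculation:
Lethal dose = LD50 * body_weight / 1000
= 4914 * 80.8 / 1000
= 397051.2 / 1000
= 397.05 g

397.05


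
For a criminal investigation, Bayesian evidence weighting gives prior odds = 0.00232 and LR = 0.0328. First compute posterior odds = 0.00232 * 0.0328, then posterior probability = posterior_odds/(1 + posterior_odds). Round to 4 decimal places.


Bayesian evidence evaluation:
Posterior odds = prior_odds * LR = 0.00232 * 0.0328 = 0.000076096
Posterior probability = posterior_odds / (1 + posterior_odds)
= 0.000076096 / (1 + 0.000076096)
= 0.000076096 / 1.000076096
= 0.0001

0.0001


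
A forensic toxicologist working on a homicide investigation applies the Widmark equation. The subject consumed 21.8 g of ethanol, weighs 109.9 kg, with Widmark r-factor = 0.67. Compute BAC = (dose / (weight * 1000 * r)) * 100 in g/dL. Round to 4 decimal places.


Applying the Widmark formula:
BAC = (dose_g / (body_wt * 1000 * r)) * 100
Denominator = 109.9 * 1000 * 0.67 = 73633
BAC = (21.8 / 73633) * 100
BAC = 0.0296 g/dL

0.0296


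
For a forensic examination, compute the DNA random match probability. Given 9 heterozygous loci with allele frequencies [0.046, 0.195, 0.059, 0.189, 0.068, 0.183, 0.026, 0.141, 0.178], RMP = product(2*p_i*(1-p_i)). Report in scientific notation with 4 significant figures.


Computing RMP for 9 loci:
Locus 1: 2 * 0.046 * 0.954 = 0.087768
Locus 2: 2 * 0.195 * 0.805 = 0.31395
Locus 3: 2 * 0.059 * 0.941 = 0.111038
Locus 4: 2 * 0.189 * 0.811 = 0.306558
Locus 5: 2 * 0.068 * 0.932 = 0.126752
Locus 6: 2 * 0.183 * 0.817 = 0.299022
Locus 7: 2 * 0.026 * 0.974 = 0.050648
Locus 8: 2 * 0.141 * 0.859 = 0.242238
Locus 9: 2 * 0.178 * 0.822 = 0.292632
RMP = 1.276e-07

1.276e-07


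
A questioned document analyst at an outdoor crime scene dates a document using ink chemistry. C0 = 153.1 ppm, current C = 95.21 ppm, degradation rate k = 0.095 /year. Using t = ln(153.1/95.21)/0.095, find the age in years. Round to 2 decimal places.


Document age estimation:
C0/C = 153.1 / 95.21 = 1.608024
ln(C0/C) = 0.475006
t = 0.475006 / 0.095 = 5.00 years

5.00


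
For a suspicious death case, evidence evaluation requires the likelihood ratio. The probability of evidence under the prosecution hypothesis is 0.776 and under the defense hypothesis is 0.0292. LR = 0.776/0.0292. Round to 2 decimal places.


Likelihood ratio calculation:
LR = P(E|Hp) / P(E|Hd)
LR = 0.776 / 0.0292
LR = 26.58

26.58


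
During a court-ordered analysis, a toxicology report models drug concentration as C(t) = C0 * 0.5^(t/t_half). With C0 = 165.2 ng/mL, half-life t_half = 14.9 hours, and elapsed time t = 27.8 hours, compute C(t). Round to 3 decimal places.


Drug concentration decay:
Number of half-lives = t / t_half = 27.8 / 14.9 = 1.865772
Decay factor = 0.5^1.865772 = 0.27437634
C(t) = 165.2 * 0.27437634 = 45.327 ng/mL

45.327


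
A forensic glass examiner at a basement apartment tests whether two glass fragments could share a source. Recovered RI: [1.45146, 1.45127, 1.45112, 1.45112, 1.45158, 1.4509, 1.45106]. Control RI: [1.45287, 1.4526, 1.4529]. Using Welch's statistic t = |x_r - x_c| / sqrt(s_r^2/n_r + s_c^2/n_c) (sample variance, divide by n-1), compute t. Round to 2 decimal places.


Welch's t-criterion for glass RI comparison:
Recovered mean = sum / n_r = 10.15851 / 7 = 1.4512157
Control mean = sum / n_c = 4.35837 / 3 = 1.45279
Recovered sample variance s_r^2 = 5.62619e-08
Control sample variance s_c^2 = 2.73e-08
Welch SE (unpooled) = sqrt(s_r^2/n_r + s_c^2/n_c) = sqrt(8.03741e-09 + 9.1e-09) = sqrt(1.71374e-08) = 0.00013091
|mean_r - mean_c| = 0.00157429
t = 0.00157429 / 0.00013091 = 12.03

12.03


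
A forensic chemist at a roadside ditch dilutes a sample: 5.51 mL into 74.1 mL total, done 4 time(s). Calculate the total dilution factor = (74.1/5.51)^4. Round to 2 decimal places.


Dilution factor calculation:
Single dilution = V_total / V_sample = 74.1 / 5.51 ≈ 13.448276
Number of dilutions = 4
Total DF = (74.1 / 5.51)^4 (full precision, rounded at the end) = 32708.94

32708.94


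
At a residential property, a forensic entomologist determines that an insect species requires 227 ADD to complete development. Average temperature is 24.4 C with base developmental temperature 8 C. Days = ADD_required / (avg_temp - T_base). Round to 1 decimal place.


Insect development time:
Effective temperature = avg_temp - T_base = 24.4 - 8 = 16.4 C
Days = ADD / effective_temp = 227 / 16.4 = 13.8 days

13.8


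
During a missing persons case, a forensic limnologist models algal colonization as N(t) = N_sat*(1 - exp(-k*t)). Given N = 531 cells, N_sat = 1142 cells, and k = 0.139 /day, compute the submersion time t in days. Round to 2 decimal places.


PMSI from diatom colonization curve:
N / N_sat = 531 / 1142 = 0.464974
1 - N/N_sat = 0.535026
ln(1 - N/N_sat) = -0.62544
t = -ln(1 - N/N_sat) / k = -(-0.62544) / 0.139 = 4.50 days

4.50


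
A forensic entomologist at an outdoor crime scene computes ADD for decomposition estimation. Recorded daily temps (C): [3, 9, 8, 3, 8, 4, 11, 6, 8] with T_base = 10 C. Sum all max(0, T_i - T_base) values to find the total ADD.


Computing ADD day by day:
Day 1: max(0, 3 - 10) = 0
Day 2: max(0, 9 - 10) = 0
Day 3: max(0, 8 - 10) = 0
Day 4: max(0, 3 - 10) = 0
Day 5: max(0, 8 - 10) = 0
Day 6: max(0, 4 - 10) = 0
Day 7: max(0, 11 - 10) = 1
Day 8: max(0, 6 - 10) = 0
Day 9: max(0, 8 - 10) = 0
Total ADD = 1

1


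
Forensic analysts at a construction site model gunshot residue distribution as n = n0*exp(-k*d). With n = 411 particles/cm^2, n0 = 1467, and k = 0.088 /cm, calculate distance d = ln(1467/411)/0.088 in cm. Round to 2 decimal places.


GSR distance calculation:
n0/n = 1467 / 411 = 3.569343
ln(n0/n) = 1.272382
d = 1.272382 / 0.088 = 14.46 cm

14.46


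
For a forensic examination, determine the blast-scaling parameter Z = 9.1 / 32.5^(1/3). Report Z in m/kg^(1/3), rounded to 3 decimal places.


Scaled distance calculation:
W^(1/3) = 32.5^(1/3) = 3.191252
Z = R / W^(1/3) = 9.1 / 3.191252
Z = 2.852 m/kg^(1/3)

2.852


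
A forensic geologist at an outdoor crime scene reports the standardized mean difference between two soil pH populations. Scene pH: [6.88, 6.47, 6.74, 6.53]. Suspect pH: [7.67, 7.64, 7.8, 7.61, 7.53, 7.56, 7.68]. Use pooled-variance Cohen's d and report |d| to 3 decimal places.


Pooled-variance Cohen's d for soil pH comparison:
Scene mean = 26.62 / 4 = 6.655
Suspect mean = 53.49 / 7 = 7.641429
Scene sample variance s_s^2 = 0.0359
Suspect sample variance s_c^2 = 0.007914
Pooled variance = ((n_s-1)*s_s^2 + (n_c-1)*s_c^2) / (n_s + n_c - 2) = 0.017243
Pooled SD = sqrt(0.017243) = 0.131313
Mean difference = -0.986429
|d| = |-0.986429| / 0.131313 = 7.512

7.512


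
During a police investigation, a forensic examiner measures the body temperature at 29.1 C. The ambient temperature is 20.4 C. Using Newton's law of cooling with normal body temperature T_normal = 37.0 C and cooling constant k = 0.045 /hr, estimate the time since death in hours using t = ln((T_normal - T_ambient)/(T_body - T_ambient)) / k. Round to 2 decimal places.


Using Newton's law of cooling:
t = ln((T_normal - T_ambient) / (T_body - T_ambient)) / k
T_normal - T_ambient = 16.6
T_body - T_ambient = 8.7
Ratio = 1.908046
ln(ratio) = 0.64608
t = 0.64608 / 0.045 = 14.36 hours

14.36


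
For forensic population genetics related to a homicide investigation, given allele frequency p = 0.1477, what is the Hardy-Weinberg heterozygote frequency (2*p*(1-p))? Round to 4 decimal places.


Hardy-Weinberg heterozygote frequency:
q = 1 - p = 1 - 0.1477 = 0.8523
2pq = 2 * 0.1477 * 0.8523 = 0.2518

0.2518


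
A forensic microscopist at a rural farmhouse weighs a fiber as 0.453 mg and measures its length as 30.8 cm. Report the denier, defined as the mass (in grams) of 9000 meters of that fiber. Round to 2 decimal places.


Denier calculation:
Mass in grams = 0.453 mg / 1000 = 0.000453 g
Length in meters = 30.8 cm / 100 = 0.308 m
Linear density = mass / length = 0.000453 / 0.308 = 0.00147078 g/m
Denier = (g/m) * 9000 = 0.00147078 * 9000 = 13.24

13.24


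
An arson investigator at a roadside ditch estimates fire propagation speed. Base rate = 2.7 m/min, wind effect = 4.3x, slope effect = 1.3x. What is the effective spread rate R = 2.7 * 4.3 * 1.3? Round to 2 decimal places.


Fire spread rate calculation:
R = R0 * wind_factor * slope_factor
= 2.7 * 4.3 * 1.3
= 11.61 * 1.3
= 15.09 m/min

15.09


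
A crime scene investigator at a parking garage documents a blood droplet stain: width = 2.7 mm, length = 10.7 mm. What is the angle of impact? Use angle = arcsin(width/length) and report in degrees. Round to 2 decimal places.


Blood spatter impact angle calculation:
width / length = 2.7 / 10.7 = 0.252336
angle = arcsin(0.252336)
angle = 14.62 degrees

14.62


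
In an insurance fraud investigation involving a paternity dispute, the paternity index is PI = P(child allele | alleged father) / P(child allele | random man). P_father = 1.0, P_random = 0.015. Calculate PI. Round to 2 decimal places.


Paternity Index calculation:
PI = P(allele|father) / P(allele|random)
PI = 1.0 / 0.015
PI = 66.67

66.67


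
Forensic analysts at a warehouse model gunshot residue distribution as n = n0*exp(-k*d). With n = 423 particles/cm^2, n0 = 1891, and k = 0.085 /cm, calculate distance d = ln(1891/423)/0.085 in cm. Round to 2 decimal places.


GSR distance calculation:
n0/n = 1891 / 423 = 4.470449
ln(n0/n) = 1.497489
d = 1.497489 / 0.085 = 17.62 cm

17.62


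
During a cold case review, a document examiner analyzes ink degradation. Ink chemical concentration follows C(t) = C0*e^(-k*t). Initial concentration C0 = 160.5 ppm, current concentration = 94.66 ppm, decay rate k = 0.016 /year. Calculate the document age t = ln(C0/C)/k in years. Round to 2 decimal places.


Document age estimation:
C0/C = 160.5 / 94.66 = 1.695542
ln(C0/C) = 0.528002
t = 0.528002 / 0.016 = 33.00 years

33.00


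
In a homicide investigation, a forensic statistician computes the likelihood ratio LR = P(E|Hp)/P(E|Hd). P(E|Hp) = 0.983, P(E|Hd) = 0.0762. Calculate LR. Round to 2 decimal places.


Likelihood ratio calculation:
LR = P(E|Hp) / P(E|Hd)
LR = 0.983 / 0.0762
LR = 12.90

12.90


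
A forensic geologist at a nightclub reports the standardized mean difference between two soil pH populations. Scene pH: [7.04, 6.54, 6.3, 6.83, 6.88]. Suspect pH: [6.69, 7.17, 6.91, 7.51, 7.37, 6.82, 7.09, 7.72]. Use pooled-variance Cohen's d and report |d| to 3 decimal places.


Pooled-variance Cohen's d for soil pH comparison:
Scene mean = 33.59 / 5 = 6.718
Suspect mean = 57.28 / 8 = 7.16
Scene sample variance s_s^2 = 0.08722
Suspect sample variance s_c^2 = 0.126314
Pooled variance = ((n_s-1)*s_s^2 + (n_c-1)*s_c^2) / (n_s + n_c - 2) = 0.112098
Pooled SD = sqrt(0.112098) = 0.33481
Mean difference = -0.442
|d| = |-0.442| / 0.33481 = 1.320

1.320


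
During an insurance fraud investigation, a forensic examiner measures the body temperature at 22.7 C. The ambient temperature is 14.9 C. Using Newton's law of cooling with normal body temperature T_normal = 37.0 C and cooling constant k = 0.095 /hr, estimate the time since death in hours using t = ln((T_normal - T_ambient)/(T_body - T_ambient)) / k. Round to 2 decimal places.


Using Newton's law of cooling:
t = ln((T_normal - T_ambient) / (T_body - T_ambient)) / k
T_normal - T_ambient = 22.1
T_body - T_ambient = 7.8
Ratio = 2.833333
ln(ratio) = 1.041454
t = 1.041454 / 0.095 = 10.96 hours

10.96


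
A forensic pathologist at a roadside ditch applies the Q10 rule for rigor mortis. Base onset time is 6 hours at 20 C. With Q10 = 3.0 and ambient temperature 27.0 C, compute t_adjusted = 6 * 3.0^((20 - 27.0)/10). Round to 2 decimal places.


Rigor mortis time adjustment:
Exponent = (T_ref - T_actual) / 10 = (20 - 27.0) / 10 = -0.7
Q10 factor = 3.0^-0.7 = 0.46346
t_adjusted = 6 * 0.46346 = 2.78 hours

2.78


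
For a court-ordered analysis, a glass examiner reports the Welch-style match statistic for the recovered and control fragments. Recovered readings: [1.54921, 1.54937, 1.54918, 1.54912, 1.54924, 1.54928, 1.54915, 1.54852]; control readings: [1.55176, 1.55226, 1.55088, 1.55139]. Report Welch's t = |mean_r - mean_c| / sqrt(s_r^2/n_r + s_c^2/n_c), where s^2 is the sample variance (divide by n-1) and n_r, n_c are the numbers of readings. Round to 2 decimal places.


Welch's t-criterion for glass RI comparison:
Recovered mean = sum / n_r = 12.39307 / 8 = 1.5491337
Control mean = sum / n_c = 6.20629 / 4 = 1.5515725
Recovered sample variance s_r^2 = 6.76554e-08
Control sample variance s_c^2 = 3.40225e-07
Welch SE (unpooled) = sqrt(s_r^2/n_r + s_c^2/n_c) = sqrt(8.45692e-09 + 8.50562e-08) = sqrt(9.35131e-08) = 0.000305799
|mean_r - mean_c| = 0.00243875
t = 0.00243875 / 0.000305799 = 7.98

7.98


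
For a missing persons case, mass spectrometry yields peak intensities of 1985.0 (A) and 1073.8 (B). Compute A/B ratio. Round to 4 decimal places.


Spectral peak ratio:
Peak A = 1985.0 counts
Peak B = 1073.8 counts
Ratio = 1985.0 / 1073.8 = 1.8486

1.8486


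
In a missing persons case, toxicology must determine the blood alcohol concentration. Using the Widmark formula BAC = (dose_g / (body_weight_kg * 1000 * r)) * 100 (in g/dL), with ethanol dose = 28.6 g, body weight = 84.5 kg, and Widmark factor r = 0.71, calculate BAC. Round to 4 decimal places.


Applying the Widmark formula:
BAC = (dose_g / (body_wt * 1000 * r)) * 100
Denominator = 84.5 * 1000 * 0.71 = 59995
BAC = (28.6 / 59995) * 100
BAC = 0.0477 g/dL

0.0477


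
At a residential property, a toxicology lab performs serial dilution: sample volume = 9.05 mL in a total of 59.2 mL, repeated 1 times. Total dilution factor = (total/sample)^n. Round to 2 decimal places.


Dilution factor calculation:
Single dilution = V_total / V_sample = 59.2 / 9.05 ≈ 6.541436
Number of dilutions = 1
Total DF = (59.2 / 9.05)^1 (full precision, rounded at the end) = 6.54

6.54


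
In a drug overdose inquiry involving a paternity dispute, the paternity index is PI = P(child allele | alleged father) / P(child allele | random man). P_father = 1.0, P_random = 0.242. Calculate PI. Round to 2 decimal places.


Paternity Index calculation:
PI = P(allele|father) / P(allele|random)
PI = 1.0 / 0.242
PI = 4.13

4.13


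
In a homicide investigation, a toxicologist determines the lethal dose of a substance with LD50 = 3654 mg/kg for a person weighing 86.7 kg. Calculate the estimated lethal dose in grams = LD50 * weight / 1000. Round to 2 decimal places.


Lethal dose calculation:
Lethal dose = LD50 * body_weight / 1000
= 3654 * 86.7 / 1000
= 316801.8 / 1000
= 316.80 g

316.80


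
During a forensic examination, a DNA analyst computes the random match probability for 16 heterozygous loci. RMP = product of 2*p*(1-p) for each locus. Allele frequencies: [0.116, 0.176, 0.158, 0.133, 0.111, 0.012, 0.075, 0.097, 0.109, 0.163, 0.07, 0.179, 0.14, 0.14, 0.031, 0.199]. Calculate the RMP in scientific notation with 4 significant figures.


Computing RMP for 16 loci:
Locus 1: 2 * 0.116 * 0.884 = 0.205088
Locus 2: 2 * 0.176 * 0.824 = 0.290048
Locus 3: 2 * 0.158 * 0.842 = 0.266072
Locus 4: 2 * 0.133 * 0.867 = 0.230622
Locus 5: 2 * 0.111 * 0.889 = 0.197358
Locus 6: 2 * 0.012 * 0.988 = 0.023712
Locus 7: 2 * 0.075 * 0.925 = 0.13875
Locus 8: 2 * 0.097 * 0.903 = 0.175182
Locus 9: 2 * 0.109 * 0.891 = 0.194238
Locus 10: 2 * 0.163 * 0.837 = 0.272862
Locus 11: 2 * 0.07 * 0.93 = 0.1302
Locus 12: 2 * 0.179 * 0.821 = 0.293918
Locus 13: 2 * 0.14 * 0.86 = 0.2408
Locus 14: 2 * 0.14 * 0.86 = 0.2408
Locus 15: 2 * 0.031 * 0.969 = 0.060078
Locus 16: 2 * 0.199 * 0.801 = 0.318798
RMP = 9.352e-13

9.352e-13


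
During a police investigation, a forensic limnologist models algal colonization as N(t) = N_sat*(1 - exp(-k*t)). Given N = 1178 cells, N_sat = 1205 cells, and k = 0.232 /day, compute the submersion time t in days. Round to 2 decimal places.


PMSI from diatom colonization curve:
N / N_sat = 1178 / 1205 = 0.977593
1 - N/N_sat = 0.022407
ln(1 - N/N_sat) = -3.798382
t = -ln(1 - N/N_sat) / k = -(-3.798382) / 0.232 = 16.37 days

16.37


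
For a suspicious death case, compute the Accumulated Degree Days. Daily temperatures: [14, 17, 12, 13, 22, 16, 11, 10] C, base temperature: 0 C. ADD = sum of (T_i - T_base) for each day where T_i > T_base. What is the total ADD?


Computing ADD day by day:
Day 1: max(0, 14 - 0) = 14
Day 2: max(0, 17 - 0) = 17
Day 3: max(0, 12 - 0) = 12
Day 4: max(0, 13 - 0) = 13
Day 5: max(0, 22 - 0) = 22
Day 6: max(0, 16 - 0) = 16
Day 7: max(0, 11 - 0) = 11
Day 8: max(0, 10 - 0) = 10
Total ADD = 115

115


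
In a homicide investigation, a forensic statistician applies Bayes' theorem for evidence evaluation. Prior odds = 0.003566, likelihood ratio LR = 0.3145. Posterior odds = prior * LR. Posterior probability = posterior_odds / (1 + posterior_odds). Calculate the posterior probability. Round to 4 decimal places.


Bayesian evidence evaluation:
Posterior odds = prior_odds * LR = 0.003566 * 0.3145 = 0.001121507
Posterior probability = posterior_odds / (1 + posterior_odds)
= 0.001121507 / (1 + 0.001121507)
= 0.001121507 / 1.001121507
= 0.0011

0.0011


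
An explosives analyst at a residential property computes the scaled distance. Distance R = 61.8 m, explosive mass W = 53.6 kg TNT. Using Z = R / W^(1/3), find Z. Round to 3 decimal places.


Scaled distance calculation:
W^(1/3) = 53.6^(1/3) = 3.770407
Z = R / W^(1/3) = 61.8 / 3.770407
Z = 16.391 m/kg^(1/3)

16.391


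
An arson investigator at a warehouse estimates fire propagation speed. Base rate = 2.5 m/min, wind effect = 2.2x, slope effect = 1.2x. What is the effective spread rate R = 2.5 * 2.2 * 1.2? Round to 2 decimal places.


Fire spread rate calculation:
R = R0 * wind_factor * slope_factor
= 2.5 * 2.2 * 1.2
= 5.5 * 1.2
= 6.60 m/min

6.60


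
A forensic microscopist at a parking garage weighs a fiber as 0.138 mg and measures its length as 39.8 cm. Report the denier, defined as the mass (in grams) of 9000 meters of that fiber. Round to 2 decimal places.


Denier calculation:
Mass in grams = 0.138 mg / 1000 = 0.000138 g
Length in meters = 39.8 cm / 100 = 0.398 m
Linear density = mass / length = 0.000138 / 0.398 = 0.00034673 g/m
Denier = (g/m) * 9000 = 0.00034673 * 9000 = 3.12

3.12


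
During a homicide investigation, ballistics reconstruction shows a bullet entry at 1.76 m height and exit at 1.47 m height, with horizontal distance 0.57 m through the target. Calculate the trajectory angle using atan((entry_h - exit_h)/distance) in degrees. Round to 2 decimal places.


Bullet trajectory angle:
Height difference = 1.76 - 1.47 = 0.29 m
angle = atan(0.29 / 0.57)
angle = atan(0.508772)
angle = 26.97 degrees

26.97


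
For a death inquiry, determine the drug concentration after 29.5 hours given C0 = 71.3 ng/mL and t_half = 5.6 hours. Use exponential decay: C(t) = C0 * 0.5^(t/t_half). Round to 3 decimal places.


Drug concentration decay:
Number of half-lives = t / t_half = 29.5 / 5.6 = 5.267857
Decay factor = 0.5^5.267857 = 0.02595476
C(t) = 71.3 * 0.02595476 = 1.851 ng/mL

1.851


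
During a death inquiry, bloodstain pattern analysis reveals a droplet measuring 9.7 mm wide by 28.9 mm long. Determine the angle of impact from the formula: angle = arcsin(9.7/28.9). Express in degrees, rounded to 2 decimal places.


Blood spatter impact angle calculation:
width / length = 9.7 / 28.9 = 0.33564
angle = arcsin(0.33564)
angle = 19.61 degrees

19.61


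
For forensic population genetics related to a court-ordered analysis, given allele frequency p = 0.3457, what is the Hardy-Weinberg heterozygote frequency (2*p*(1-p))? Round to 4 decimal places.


Hardy-Weinberg heterozygote frequency:
q = 1 - p = 1 - 0.3457 = 0.6543
2pq = 2 * 0.3457 * 0.6543 = 0.4524

0.4524


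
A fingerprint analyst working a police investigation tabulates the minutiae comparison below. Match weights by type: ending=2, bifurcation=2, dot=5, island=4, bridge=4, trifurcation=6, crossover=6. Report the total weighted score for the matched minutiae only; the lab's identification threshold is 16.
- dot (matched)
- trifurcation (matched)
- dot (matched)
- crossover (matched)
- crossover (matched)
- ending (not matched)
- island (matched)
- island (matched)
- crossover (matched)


Weighted minutiae match score:
  dot: matched, +5 (running total 5)
  trifurcation: matched, +6 (running total 11)
  dot: matched, +5 (running total 16)
  crossover: matched, +6 (running total 22)
  crossover: matched, +6 (running total 28)
  ending: not matched, +0
  island: matched, +4 (running total 32)
  island: matched, +4 (running total 36)
  crossover: matched, +6 (running total 42)
Total score = 42
Threshold = 16; verdict = identification

42


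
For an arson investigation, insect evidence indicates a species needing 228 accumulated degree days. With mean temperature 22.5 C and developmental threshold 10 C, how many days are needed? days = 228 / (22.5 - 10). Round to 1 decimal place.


Insect development time:
Effective temperature = avg_temp - T_base = 22.5 - 10 = 12.5 C
Days = ADD / effective_temp = 228 / 12.5 = 18.2 days

18.2


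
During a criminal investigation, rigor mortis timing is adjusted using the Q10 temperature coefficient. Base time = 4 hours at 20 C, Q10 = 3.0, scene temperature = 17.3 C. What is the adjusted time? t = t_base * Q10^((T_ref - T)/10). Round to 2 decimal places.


Rigor mortis time adjustment:
Exponent = (T_ref - T_actual) / 10 = (20 - 17.3) / 10 = 0.27
Q10 factor = 3.0^0.27 = 1.34531
t_adjusted = 4 * 1.34531 = 5.38 hours

5.38


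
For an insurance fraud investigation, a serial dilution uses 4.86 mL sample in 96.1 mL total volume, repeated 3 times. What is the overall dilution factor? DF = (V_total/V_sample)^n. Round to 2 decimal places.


Dilution factor calculation:
Single dilution = V_total / V_sample = 96.1 / 4.86 ≈ 19.773663
Number of dilutions = 3
Total DF = (96.1 / 4.86)^3 (full precision, rounded at the end) = 7731.46

7731.46


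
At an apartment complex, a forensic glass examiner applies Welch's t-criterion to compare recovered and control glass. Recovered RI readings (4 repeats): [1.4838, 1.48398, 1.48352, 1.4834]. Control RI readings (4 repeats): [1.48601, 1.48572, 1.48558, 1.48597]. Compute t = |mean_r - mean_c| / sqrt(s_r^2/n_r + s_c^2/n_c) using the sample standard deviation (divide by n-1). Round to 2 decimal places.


Welch's t-criterion for glass RI comparison:
Recovered mean = sum / n_r = 5.9347 / 4 = 1.483675
Control mean = sum / n_c = 5.94328 / 4 = 1.48582
Recovered sample variance s_r^2 = 6.94333e-08
Control sample variance s_c^2 = 4.20667e-08
Welch SE (unpooled) = sqrt(s_r^2/n_r + s_c^2/n_c) = sqrt(1.73583e-08 + 1.05167e-08) = sqrt(2.7875e-08) = 0.000166958
|mean_r - mean_c| = 0.002145
t = 0.002145 / 0.000166958 = 12.85

12.85


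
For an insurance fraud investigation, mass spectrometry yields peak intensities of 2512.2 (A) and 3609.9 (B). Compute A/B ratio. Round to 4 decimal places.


Spectral peak ratio:
Peak A = 2512.2 counts
Peak B = 3609.9 counts
Ratio = 2512.2 / 3609.9 = 0.6959

0.6959


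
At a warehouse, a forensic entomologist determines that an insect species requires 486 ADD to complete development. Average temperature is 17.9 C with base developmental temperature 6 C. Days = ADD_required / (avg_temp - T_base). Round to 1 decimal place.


Insect development time:
Effective temperature = avg_temp - T_base = 17.9 - 6 = 11.9 C
Days = ADD / effective_temp = 486 / 11.9 = 40.8 days

40.8


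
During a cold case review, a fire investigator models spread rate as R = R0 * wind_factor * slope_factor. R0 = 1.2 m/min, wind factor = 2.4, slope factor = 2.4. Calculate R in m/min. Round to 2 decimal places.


Fire spread rate calculation:
R = R0 * wind_factor * slope_factor
= 1.2 * 2.4 * 2.4
= 2.88 * 2.4
= 6.91 m/min

6.91


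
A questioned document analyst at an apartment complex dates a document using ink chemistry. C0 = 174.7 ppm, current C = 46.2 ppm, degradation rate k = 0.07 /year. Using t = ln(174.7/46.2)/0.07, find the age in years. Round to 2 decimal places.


Document age estimation:
C0/C = 174.7 / 46.2 = 3.781385
ln(C0/C) = 1.33009
t = 1.33009 / 0.07 = 19.00 years

19.00


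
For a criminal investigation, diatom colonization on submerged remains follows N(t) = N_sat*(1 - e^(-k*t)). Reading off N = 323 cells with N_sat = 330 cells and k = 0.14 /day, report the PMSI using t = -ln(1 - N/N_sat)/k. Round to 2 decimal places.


PMSI from diatom colonization curve:
N / N_sat = 323 / 330 = 0.978788
1 - N/N_sat = 0.021212
ln(1 - N/N_sat) = -3.853188
t = -ln(1 - N/N_sat) / k = -(-3.853188) / 0.14 = 27.52 days

27.52


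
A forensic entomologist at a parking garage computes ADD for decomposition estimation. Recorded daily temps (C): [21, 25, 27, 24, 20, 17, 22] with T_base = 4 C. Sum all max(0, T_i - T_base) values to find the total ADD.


Computing ADD day by day:
Day 1: max(0, 21 - 4) = 17
Day 2: max(0, 25 - 4) = 21
Day 3: max(0, 27 - 4) = 23
Day 4: max(0, 24 - 4) = 20
Day 5: max(0, 20 - 4) = 16
Day 6: max(0, 17 - 4) = 13
Day 7: max(0, 22 - 4) = 18
Total ADD = 128

128


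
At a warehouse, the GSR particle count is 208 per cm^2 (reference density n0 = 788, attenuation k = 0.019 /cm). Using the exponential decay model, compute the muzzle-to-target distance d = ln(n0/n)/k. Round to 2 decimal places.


GSR distance calculation:
n0/n = 788 / 208 = 3.788462
ln(n0/n) = 1.33196
d = 1.33196 / 0.019 = 70.10 cm

70.10


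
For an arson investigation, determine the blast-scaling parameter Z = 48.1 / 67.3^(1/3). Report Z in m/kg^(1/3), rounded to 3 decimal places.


Scaled distance calculation:
W^(1/3) = 67.3^(1/3) = 4.067601
Z = R / W^(1/3) = 48.1 / 4.067601
Z = 11.825 m/kg^(1/3)

11.825


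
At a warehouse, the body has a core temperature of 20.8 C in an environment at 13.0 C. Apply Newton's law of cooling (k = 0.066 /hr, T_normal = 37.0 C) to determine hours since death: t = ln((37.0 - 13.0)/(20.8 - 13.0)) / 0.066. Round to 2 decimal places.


Using Newton's law of cooling:
t = ln((T_normal - T_ambient) / (T_body - T_ambient)) / k
T_normal - T_ambient = 24.0
T_body - T_ambient = 7.8
Ratio = 3.076923
ln(ratio) = 1.12393
t = 1.12393 / 0.066 = 17.03 hours

17.03


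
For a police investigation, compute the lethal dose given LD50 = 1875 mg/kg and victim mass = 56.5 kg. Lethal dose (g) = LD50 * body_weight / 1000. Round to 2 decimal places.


Lethal dose calculation:
Lethal dose = LD50 * body_weight / 1000
= 1875 * 56.5 / 1000
= 105937.5 / 1000
= 105.94 g

105.94


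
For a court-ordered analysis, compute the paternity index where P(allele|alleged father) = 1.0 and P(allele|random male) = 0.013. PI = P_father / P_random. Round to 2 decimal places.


Paternity Index calculation:
PI = P(allele|father) / P(allele|random)
PI = 1.0 / 0.013
PI = 76.92

76.92


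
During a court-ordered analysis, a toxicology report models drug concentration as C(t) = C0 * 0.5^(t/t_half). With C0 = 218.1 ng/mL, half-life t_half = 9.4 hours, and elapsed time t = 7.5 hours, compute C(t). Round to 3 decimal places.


Drug concentration decay:
Number of half-lives = t / t_half = 7.5 / 9.4 = 0.797872
Decay factor = 0.5^0.797872 = 0.57519698
C(t) = 218.1 * 0.57519698 = 125.450 ng/mL

125.450


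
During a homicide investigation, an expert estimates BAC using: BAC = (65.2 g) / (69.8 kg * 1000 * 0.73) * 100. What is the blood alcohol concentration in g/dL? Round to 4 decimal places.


Applying the Widmark formula:
BAC = (dose_g / (body_wt * 1000 * r)) * 100
Denominator = 69.8 * 1000 * 0.73 = 50954
BAC = (65.2 / 50954) * 100
BAC = 0.1280 g/dL

0.1280


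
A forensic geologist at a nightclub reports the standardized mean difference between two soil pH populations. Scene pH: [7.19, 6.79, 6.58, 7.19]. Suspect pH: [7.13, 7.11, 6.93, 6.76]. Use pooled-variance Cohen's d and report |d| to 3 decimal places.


Pooled-variance Cohen's d for soil pH comparison:
Scene mean = 27.75 / 4 = 6.9375
Suspect mean = 27.93 / 4 = 6.9825
Scene sample variance s_s^2 = 0.092358
Suspect sample variance s_c^2 = 0.030092
Pooled variance = ((n_s-1)*s_s^2 + (n_c-1)*s_c^2) / (n_s + n_c - 2) = 0.061225
Pooled SD = sqrt(0.061225) = 0.247437
Mean difference = -0.045
|d| = |-0.045| / 0.247437 = 0.182

0.182


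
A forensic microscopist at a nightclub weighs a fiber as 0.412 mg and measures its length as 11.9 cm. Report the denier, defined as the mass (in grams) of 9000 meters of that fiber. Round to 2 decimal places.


Denier calculation:
Mass in grams = 0.412 mg / 1000 = 0.000412 g
Length in meters = 11.9 cm / 100 = 0.119 m
Linear density = mass / length = 0.000412 / 0.119 = 0.00346218 g/m
Denier = (g/m) * 9000 = 0.00346218 * 9000 = 31.16

31.16


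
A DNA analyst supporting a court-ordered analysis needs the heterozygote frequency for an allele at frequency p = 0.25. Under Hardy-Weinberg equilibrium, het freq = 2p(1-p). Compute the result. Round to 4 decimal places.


Hardy-Weinberg heterozygote frequency:
q = 1 - p = 1 - 0.25 = 0.75
2pq = 2 * 0.25 * 0.75 = 0.3750

0.3750
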